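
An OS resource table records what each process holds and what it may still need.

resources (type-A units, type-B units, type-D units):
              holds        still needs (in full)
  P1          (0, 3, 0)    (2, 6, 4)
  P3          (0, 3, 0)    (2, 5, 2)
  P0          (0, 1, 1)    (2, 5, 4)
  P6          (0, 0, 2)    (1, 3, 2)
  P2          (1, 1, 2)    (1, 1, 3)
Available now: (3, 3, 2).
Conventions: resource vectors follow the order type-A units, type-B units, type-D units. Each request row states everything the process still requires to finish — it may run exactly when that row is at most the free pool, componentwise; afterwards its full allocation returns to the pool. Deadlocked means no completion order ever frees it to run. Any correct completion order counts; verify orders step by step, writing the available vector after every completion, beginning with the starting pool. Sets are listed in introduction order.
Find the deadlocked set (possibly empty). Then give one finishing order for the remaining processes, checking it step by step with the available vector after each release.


Deadlocked set: P1, P3 and P0.
Key observation: after P6, P2 complete, (4, 4, 6) is the best the pool ever gets, yet each leftover process wants more type-B units.
The rest can finish in the order P6, P2. Step-by-step check:
  pool = (3, 3, 2)
  run P6 (needs (1, 3, 2), free (3, 3, 2)); after release of (0, 0, 2) the pool is (3, 3, 4)
  run P2 (needs (1, 1, 3), free (3, 3, 4)); after release of (1, 1, 2) the pool is (4, 4, 6)
None of the blocked processes ever fits:
  P1 cannot run: need (2, 6, 4) vs free (4, 4, 6) (insufficient type-B units)
  P3 cannot run: need (2, 5, 2) vs free (4, 4, 6) (insufficient type-B units)
  P0 cannot run: need (2, 5, 4) vs free (4, 4, 6) (insufficient type-B units)


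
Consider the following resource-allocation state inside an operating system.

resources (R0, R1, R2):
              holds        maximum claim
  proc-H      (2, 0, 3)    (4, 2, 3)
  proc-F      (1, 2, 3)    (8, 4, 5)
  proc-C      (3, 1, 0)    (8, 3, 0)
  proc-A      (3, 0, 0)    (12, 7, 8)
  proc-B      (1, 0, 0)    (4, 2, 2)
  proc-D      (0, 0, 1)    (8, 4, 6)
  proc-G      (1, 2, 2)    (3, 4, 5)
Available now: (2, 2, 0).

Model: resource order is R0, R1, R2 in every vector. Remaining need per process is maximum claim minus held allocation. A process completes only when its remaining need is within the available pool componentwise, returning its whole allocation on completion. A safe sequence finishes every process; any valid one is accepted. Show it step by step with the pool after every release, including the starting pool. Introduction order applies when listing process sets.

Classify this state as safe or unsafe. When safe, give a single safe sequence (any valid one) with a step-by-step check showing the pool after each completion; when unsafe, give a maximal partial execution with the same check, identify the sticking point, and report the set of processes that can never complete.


The state is SAFE; one workable sequence: proc-H, proc-G, proc-C, proc-F, proc-D, proc-A, proc-B.
Key observation: at proc-H the run first touches a limit — (2, 2, 0) against (2, 2, 0), exact on a resource it actually requests.
Verifying each step:
  pool = (2, 2, 0)
  run proc-H (needs (2, 2, 0), free (2, 2, 0)); after release of (2, 0, 3) the pool is (4, 2, 3)
  run proc-G (needs (2, 2, 3), free (4, 2, 3)); after release of (1, 2, 2) the pool is (5, 4, 5)
  run proc-C (needs (5, 2, 0), free (5, 4, 5)); after release of (3, 1, 0) the pool is (8, 5, 5)
  run proc-F (needs (7, 2, 2), free (8, 5, 5)); after release of (1, 2, 3) the pool is (9, 7, 8)
  run proc-D (needs (8, 4, 5), free (9, 7, 8)); after release of (0, 0, 1) the pool is (9, 7, 9)
  run proc-A (needs (9, 7, 8), free (9, 7, 9)); after release of (3, 0, 0) the pool is (12, 7, 9)
  run proc-B (needs (3, 2, 2), free (12, 7, 9)); after release of (1, 0, 0) the pool is (13, 7, 9)


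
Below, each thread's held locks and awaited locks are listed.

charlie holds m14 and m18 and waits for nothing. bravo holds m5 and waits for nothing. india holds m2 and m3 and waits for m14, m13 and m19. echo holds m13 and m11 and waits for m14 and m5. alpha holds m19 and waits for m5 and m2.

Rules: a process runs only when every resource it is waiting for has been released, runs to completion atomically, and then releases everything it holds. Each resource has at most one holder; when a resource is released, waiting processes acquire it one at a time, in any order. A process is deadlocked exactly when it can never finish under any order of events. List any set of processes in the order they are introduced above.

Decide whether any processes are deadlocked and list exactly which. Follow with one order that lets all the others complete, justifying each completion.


Deadlocked: india and alpha.
Key observation: the waits loop around india -> alpha -> india with no way out; no other process is dragged down with it.
One completion order for the rest: charlie, bravo, echo.
Check, step by step:
  charlie waits on nothing -> runs at once and releases m14 and m18
  bravo waits on nothing -> runs at once and releases m5
  run echo (all its waits — m14 and m5 — are resolved); releases m13 and m11


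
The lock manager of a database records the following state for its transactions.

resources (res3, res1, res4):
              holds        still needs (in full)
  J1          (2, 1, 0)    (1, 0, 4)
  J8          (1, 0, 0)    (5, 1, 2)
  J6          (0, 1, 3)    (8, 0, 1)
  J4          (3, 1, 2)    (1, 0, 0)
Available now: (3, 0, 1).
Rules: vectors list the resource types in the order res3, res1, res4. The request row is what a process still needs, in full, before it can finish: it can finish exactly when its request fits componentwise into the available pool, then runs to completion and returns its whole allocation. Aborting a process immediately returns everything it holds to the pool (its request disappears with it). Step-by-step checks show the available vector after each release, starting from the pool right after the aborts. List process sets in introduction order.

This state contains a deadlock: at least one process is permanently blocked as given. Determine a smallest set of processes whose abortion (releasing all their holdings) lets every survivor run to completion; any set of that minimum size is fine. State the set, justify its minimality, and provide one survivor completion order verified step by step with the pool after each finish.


The answer: abort J1.
Key observation: the returned (2, 1, 0) from J1 is what brings J6 — unrunnable before, under any order — into play at step 3.
No smaller set exists: with zero aborts the deadlock remains.
One survivor order: J4, J8, J6. Check, step by step (post-abort pool first):
  pool = (5, 1, 1)
  run J4 (needs (1, 0, 0), free (5, 1, 1)); after release of (3, 1, 2) the pool is (8, 2, 3)
  run J8 (needs (5, 1, 2), free (8, 2, 3)); after release of (1, 0, 0) the pool is (9, 2, 3)
  run J6 (needs (8, 0, 1), free (9, 2, 3)); after release of (0, 1, 3) the pool is (9, 3, 6)


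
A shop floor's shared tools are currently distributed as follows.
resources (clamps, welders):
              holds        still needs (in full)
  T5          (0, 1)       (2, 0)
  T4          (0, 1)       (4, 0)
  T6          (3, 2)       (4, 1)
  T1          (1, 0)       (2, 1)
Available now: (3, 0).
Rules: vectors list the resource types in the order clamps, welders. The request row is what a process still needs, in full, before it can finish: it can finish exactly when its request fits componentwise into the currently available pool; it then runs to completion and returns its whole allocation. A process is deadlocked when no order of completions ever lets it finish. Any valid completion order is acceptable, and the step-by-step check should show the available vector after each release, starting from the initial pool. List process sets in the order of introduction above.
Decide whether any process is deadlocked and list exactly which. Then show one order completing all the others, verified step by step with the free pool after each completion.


The deadlocked set is empty.
Key observation: beginning at T5, releases accumulate fast enough that every process eventually fits.
The rest can finish in the order T5, T1, T4, T6. Check, step by step:
  pool = (3, 0)
  T5 needs (2, 0) <= (3, 0) -> finishes; pool += (0, 1) = (3, 1)
  T1 needs (2, 1) <= (3, 1) -> finishes; pool += (1, 0) = (4, 1)
  T4 needs (4, 0) <= (4, 1) -> finishes; pool += (0, 1) = (4, 2)
  T6 needs (4, 1) <= (4, 2) -> finishes; pool += (3, 2) = (7, 4)


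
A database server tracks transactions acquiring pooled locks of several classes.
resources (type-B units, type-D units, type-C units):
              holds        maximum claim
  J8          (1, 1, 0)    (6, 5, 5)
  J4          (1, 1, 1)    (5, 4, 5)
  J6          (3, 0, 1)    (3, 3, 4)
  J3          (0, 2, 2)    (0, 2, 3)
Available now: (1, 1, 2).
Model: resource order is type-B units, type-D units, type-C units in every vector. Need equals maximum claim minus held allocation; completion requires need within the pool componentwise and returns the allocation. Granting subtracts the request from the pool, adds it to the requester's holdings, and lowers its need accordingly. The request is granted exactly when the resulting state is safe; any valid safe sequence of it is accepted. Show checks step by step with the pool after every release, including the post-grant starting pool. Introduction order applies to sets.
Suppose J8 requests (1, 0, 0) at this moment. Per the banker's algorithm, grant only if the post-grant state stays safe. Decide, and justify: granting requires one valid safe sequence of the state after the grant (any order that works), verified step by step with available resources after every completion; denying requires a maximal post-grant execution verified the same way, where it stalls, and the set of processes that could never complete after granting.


DENY — the pretend-granted state is unsafe.
Key observation: the wall is type-B units: completing J3, J6 brings the pool only to (3, 3, 5), and all the rest need more.
After a pretend grant, a maximal execution: J3, J6 — then nothing else fits. Verifying each step:
  pool = (0, 1, 2)
  J3: need (0, 0, 1) fits (0, 1, 2); releases (0, 2, 2), pool now (0, 3, 4)
  J6: need (0, 3, 3) fits (0, 3, 4); releases (3, 0, 1), pool now (3, 3, 5)
  J8 cannot run: need (4, 4, 5) vs free (3, 3, 5) (insufficient type-B units and type-D units)
  J4 cannot run: need (4, 3, 4) vs free (3, 3, 5) (insufficient type-B units)
Had the request been granted, J8 and J4 could never finish.


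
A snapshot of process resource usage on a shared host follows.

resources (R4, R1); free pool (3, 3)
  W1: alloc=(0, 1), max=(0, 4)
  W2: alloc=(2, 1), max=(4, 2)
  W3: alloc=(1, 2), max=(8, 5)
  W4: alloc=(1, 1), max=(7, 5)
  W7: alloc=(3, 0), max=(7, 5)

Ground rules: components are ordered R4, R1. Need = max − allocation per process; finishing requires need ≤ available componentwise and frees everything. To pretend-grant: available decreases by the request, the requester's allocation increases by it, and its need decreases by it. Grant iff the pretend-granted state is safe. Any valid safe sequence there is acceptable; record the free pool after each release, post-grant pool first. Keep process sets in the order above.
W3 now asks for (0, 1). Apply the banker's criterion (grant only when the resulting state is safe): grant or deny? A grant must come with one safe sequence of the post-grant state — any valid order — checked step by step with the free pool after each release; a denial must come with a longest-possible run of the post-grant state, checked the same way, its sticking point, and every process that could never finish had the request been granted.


DENY — the pretend-granted state is unsafe.
Key observation: after W2, W1 the pool peaks at (5, 4), and each blocked process is short somewhere: W3 on R4; W4 on R4; W7 on R1.
After a pretend grant, a maximal execution: W2, W1 — then nothing else fits. Verifying each step:
  pool = (3, 2)
  run W2 (needs (2, 1), free (3, 2)); after release of (2, 1) the pool is (5, 3)
  run W1 (needs (0, 3), free (5, 3)); after release of (0, 1) the pool is (5, 4)
  W3 still needs (7, 2) but only (5, 4) is free — short on R4
  W4 still needs (6, 4) but only (5, 4) is free — short on R4
  W7 still needs (4, 5) but only (5, 4) is free — short on R1
Had the request been granted, W3, W4 and W7 could never finish.


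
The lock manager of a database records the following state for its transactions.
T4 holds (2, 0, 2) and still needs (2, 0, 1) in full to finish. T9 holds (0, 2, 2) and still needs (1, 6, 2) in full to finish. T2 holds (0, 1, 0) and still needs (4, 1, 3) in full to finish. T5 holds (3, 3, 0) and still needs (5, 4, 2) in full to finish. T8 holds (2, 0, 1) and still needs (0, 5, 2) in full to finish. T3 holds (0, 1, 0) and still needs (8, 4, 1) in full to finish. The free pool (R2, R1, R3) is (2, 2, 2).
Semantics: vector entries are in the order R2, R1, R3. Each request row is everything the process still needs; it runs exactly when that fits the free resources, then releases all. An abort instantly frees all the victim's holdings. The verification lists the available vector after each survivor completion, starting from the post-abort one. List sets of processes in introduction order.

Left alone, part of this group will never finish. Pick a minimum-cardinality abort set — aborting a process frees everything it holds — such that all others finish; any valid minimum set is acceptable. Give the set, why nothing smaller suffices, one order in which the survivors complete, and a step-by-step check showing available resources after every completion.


Minimum abort set: T9.
Key observation: before aborting T9, T8 was permanently blocked — no order could ever run it; afterwards it completes at step 3.
No smaller set exists: with zero aborts the deadlock remains.
Survivors finish in the order: T4, T2, T8, T5, T3. Check, step by step (pool after the aborts first):
  pool = (2, 4, 4)
  T4: need (2, 0, 1) fits (2, 4, 4); releases (2, 0, 2), pool now (4, 4, 6)
  T2: need (4, 1, 3) fits (4, 4, 6); releases (0, 1, 0), pool now (4, 5, 6)
  T8: need (0, 5, 2) fits (4, 5, 6); releases (2, 0, 1), pool now (6, 5, 7)
  T5: need (5, 4, 2) fits (6, 5, 7); releases (3, 3, 0), pool now (9, 8, 7)
  T3: need (8, 4, 1) fits (9, 8, 7); releases (0, 1, 0), pool now (9, 9, 7)


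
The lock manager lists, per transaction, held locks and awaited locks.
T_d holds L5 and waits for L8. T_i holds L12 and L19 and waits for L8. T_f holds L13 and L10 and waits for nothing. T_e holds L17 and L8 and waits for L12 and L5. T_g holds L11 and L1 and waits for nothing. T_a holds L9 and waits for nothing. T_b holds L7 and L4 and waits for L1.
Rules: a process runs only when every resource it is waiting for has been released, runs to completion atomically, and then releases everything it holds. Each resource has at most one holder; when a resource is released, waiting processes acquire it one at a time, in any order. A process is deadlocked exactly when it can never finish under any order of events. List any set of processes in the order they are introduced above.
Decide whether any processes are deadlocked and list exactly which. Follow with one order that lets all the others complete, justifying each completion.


The deadlocked set is T_d, T_i and T_e.
Key observation: the wait chain closes on itself along T_d -> T_e -> T_d; T_i is caught in further circular waits.
One completion order for the rest: T_g, T_f, T_b, T_a.
Check, step by step:
  T_g waits on nothing -> runs at once and releases L11 and L1
  T_f waits on nothing -> runs at once and releases L13 and L10
  run T_b (all its waits — L1 — are resolved); releases L7 and L4
  T_a waits on nothing -> runs at once and releases L9


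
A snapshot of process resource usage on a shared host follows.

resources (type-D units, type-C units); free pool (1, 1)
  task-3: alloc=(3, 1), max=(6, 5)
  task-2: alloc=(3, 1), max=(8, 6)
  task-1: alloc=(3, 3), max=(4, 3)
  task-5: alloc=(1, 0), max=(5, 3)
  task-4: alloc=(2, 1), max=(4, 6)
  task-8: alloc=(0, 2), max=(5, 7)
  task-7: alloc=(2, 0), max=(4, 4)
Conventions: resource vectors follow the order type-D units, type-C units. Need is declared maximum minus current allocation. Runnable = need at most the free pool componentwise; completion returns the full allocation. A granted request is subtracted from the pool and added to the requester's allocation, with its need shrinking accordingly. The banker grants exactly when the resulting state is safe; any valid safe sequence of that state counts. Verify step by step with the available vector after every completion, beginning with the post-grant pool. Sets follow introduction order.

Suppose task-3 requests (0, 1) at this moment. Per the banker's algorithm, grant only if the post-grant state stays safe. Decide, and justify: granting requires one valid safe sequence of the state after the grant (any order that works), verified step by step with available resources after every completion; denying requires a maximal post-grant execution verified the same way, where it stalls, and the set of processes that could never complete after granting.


GRANT — the state after the grant stays safe, e.g. via task-1, task-3, task-7, task-2, task-5, task-4, task-8.
Key observation: with (1, 0) left after the transfer, task-1 can run at once — the state stays safe.
Check on the post-grant state, step by step:
  pool = (1, 0)
  task-1: need (1, 0) fits (1, 0); releases (3, 3), pool now (4, 3)
  task-3: need (3, 3) fits (4, 3); releases (3, 2), pool now (7, 5)
  task-7: need (2, 4) fits (7, 5); releases (2, 0), pool now (9, 5)
  task-2: need (5, 5) fits (9, 5); releases (3, 1), pool now (12, 6)
  task-5: need (4, 3) fits (12, 6); releases (1, 0), pool now (13, 6)
  task-4: need (2, 5) fits (13, 6); releases (2, 1), pool now (15, 7)
  task-8: need (5, 5) fits (15, 7); releases (0, 2), pool now (15, 9)


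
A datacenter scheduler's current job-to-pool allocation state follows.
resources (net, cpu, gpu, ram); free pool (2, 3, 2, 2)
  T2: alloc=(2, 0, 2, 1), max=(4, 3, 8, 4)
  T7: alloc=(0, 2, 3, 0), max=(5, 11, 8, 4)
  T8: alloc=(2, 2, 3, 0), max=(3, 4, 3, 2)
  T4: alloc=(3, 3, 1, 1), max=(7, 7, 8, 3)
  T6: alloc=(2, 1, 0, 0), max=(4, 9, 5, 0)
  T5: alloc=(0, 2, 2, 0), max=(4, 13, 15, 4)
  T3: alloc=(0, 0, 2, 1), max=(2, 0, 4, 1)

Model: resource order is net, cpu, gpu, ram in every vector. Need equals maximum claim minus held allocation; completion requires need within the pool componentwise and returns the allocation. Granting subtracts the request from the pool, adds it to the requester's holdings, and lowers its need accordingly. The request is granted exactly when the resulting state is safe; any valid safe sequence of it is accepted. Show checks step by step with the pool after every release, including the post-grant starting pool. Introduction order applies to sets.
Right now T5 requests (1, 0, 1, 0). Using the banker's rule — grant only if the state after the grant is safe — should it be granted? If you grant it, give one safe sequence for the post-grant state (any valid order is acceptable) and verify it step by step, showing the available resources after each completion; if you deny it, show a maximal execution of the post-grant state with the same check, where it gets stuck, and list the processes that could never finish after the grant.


GRANT. The post-grant state is safe; one safe sequence: T8, T3, T2, T4, T6, T7, T5.
Key observation: the grant leaves (1, 3, 1, 2) free — enough for T8, whose release restarts the cascade.
Verifying the post-grant state step by step:
  pool = (1, 3, 1, 2)
  T8: need (1, 2, 0, 2) fits (1, 3, 1, 2); releases (2, 2, 3, 0), pool now (3, 5, 4, 2)
  T3: need (2, 0, 2, 0) fits (3, 5, 4, 2); releases (0, 0, 2, 1), pool now (3, 5, 6, 3)
  T2: need (2, 3, 6, 3) fits (3, 5, 6, 3); releases (2, 0, 2, 1), pool now (5, 5, 8, 4)
  T4: need (4, 4, 7, 2) fits (5, 5, 8, 4); releases (3, 3, 1, 1), pool now (8, 8, 9, 5)
  T6: need (2, 8, 5, 0) fits (8, 8, 9, 5); releases (2, 1, 0, 0), pool now (10, 9, 9, 5)
  T7: need (5, 9, 5, 4) fits (10, 9, 9, 5); releases (0, 2, 3, 0), pool now (10, 11, 12, 5)
  T5: need (3, 11, 12, 4) fits (10, 11, 12, 5); releases (1, 2, 3, 0), pool now (11, 13, 15, 5)


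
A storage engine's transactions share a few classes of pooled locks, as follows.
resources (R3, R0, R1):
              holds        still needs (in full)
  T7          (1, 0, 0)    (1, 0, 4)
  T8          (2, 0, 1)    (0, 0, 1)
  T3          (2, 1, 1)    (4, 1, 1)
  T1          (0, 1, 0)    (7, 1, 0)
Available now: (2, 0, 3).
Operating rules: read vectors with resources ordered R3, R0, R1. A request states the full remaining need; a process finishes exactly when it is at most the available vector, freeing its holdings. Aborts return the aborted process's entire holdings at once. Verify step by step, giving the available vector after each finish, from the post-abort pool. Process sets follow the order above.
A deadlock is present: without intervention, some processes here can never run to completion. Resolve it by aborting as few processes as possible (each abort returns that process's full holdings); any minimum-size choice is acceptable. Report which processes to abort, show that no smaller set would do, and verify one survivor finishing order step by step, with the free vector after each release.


Abort T1.
Key observation: T3 was stuck for good until T1 gave back (0, 1, 0); in the order shown it finishes at step 3.
Why nothing smaller works: aborting no one leaves the state deadlocked as given.
One survivor order: T8, T7, T3. Check, step by step (post-abort pool first):
  pool = (2, 1, 3)
  T8: need (0, 0, 1) fits (2, 1, 3); releases (2, 0, 1), pool now (4, 1, 4)
  T7: need (1, 0, 4) fits (4, 1, 4); releases (1, 0, 0), pool now (5, 1, 4)
  T3: need (4, 1, 1) fits (5, 1, 4); releases (2, 1, 1), pool now (7, 2, 5)


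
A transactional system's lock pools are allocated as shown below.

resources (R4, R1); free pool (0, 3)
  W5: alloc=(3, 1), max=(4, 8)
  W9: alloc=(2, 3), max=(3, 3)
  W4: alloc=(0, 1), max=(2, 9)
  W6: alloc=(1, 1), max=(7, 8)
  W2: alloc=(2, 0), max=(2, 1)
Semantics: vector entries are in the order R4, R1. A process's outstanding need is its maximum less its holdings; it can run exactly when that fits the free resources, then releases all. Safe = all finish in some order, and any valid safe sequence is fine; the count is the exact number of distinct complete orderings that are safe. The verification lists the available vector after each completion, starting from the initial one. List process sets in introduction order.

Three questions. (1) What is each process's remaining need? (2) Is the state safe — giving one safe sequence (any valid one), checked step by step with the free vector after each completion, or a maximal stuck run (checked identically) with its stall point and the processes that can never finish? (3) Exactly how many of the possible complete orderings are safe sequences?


(1) Outstanding need per process (order R4, R1):
  W5: (1, 7)
  W9: (1, 0)
  W4: (2, 8)
  W6: (6, 7)
  W2: (0, 1)
(2) UNSAFE.
Key observation: the wall is R1: completing W2, W9 brings the pool only to (4, 6), and all the rest need more.
Going as far as possible: W2, W9; after that, nothing fits. Step-by-step check:
  pool = (0, 3)
  W2 needs (0, 1) <= (0, 3) -> finishes; pool += (2, 0) = (2, 3)
  W9 needs (1, 0) <= (2, 3) -> finishes; pool += (2, 3) = (4, 6)
  W5 cannot run: need (1, 7) vs free (4, 6) (insufficient R1)
  W4 cannot run: need (2, 8) vs free (4, 6) (insufficient R1)
  W6 cannot run: need (6, 7) vs free (4, 6) (insufficient R4 and R1)
Never able to finish: W5, W4 and W6.
(3) Precisely 0 of the possible complete orderings are safe sequences.


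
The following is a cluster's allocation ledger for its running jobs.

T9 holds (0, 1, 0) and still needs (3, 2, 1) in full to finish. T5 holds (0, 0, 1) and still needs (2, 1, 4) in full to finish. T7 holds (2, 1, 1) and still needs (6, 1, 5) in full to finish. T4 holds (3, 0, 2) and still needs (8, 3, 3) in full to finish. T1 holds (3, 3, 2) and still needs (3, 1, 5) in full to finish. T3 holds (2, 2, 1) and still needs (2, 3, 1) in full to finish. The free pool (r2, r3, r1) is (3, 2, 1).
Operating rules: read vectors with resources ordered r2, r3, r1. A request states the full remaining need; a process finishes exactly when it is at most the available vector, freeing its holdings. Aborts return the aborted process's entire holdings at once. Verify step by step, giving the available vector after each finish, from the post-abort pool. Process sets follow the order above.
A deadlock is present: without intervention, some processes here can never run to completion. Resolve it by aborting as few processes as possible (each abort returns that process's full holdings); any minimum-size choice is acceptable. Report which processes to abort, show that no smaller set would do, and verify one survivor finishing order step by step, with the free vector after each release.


The answer: abort T1.
Key observation: aborting T1 returns (3, 3, 2), and T5 — hopeless before — runs at step 2 with the returned capacity in the pool.
Minimality: the empty abort set fails — the state is deadlocked as it stands.
One survivor order: T3, T5, T9, T4, T7. Walking it through (post-abort pool first):
  pool = (6, 5, 3)
  T3 needs (2, 3, 1) <= (6, 5, 3) -> finishes; pool += (2, 2, 1) = (8, 7, 4)
  T5 needs (2, 1, 4) <= (8, 7, 4) -> finishes; pool += (0, 0, 1) = (8, 7, 5)
  T9 needs (3, 2, 1) <= (8, 7, 5) -> finishes; pool += (0, 1, 0) = (8, 8, 5)
  T4 needs (8, 3, 3) <= (8, 8, 5) -> finishes; pool += (3, 0, 2) = (11, 8, 7)
  T7 needs (6, 1, 5) <= (11, 8, 7) -> finishes; pool += (2, 1, 1) = (13, 9, 8)


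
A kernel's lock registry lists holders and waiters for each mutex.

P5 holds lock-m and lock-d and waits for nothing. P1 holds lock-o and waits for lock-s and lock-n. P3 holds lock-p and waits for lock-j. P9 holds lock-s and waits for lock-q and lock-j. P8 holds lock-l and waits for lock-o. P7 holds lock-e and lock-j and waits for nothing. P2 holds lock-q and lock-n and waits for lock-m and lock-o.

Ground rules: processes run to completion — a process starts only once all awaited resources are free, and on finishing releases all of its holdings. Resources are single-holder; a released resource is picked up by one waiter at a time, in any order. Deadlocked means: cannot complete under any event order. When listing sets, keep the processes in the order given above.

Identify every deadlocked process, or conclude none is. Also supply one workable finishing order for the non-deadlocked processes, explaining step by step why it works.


Deadlocked: P1, P9, P8 and P2.
Key observation: the wait chain closes on itself along P1 -> P9 -> P2 -> P1; P8 waits into the deadlock from upstream.
A valid finishing order for the others: P5, P7, P3.
Check, step by step:
  P5: no waits; runs immediately, freeing lock-m and lock-d
  P7: no waits; runs immediately, freeing lock-e and lock-j
  run P3 (all its waits — lock-j — are resolved); releases lock-p


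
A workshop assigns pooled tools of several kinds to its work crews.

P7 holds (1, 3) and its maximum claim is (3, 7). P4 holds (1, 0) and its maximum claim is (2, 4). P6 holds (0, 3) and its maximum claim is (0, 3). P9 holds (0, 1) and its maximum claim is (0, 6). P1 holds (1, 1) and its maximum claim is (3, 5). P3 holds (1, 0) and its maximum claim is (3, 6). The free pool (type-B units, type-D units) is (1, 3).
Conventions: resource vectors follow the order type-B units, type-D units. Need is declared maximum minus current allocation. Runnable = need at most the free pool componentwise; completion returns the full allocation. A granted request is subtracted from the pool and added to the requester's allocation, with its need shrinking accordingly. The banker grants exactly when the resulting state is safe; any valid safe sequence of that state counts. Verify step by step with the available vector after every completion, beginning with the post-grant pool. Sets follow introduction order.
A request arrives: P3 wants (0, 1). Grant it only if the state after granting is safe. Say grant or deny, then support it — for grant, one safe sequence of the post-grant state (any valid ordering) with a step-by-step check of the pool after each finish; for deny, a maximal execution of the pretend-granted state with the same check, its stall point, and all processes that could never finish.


GRANT. The post-grant state is safe; one safe sequence: P6, P9, P4, P3, P1, P7.
Key observation: after the grant the pool drops to (1, 2), which still lets P6 finish first and unwind the rest.
Check on the post-grant state, step by step:
  pool = (1, 2)
  run P6 (needs (0, 0), free (1, 2)); after release of (0, 3) the pool is (1, 5)
  run P9 (needs (0, 5), free (1, 5)); after release of (0, 1) the pool is (1, 6)
  run P4 (needs (1, 4), free (1, 6)); after release of (1, 0) the pool is (2, 6)
  run P3 (needs (2, 5), free (2, 6)); after release of (1, 1) the pool is (3, 7)
  run P1 (needs (2, 4), free (3, 7)); after release of (1, 1) the pool is (4, 8)
  run P7 (needs (2, 4), free (4, 8)); after release of (1, 3) the pool is (5, 11)


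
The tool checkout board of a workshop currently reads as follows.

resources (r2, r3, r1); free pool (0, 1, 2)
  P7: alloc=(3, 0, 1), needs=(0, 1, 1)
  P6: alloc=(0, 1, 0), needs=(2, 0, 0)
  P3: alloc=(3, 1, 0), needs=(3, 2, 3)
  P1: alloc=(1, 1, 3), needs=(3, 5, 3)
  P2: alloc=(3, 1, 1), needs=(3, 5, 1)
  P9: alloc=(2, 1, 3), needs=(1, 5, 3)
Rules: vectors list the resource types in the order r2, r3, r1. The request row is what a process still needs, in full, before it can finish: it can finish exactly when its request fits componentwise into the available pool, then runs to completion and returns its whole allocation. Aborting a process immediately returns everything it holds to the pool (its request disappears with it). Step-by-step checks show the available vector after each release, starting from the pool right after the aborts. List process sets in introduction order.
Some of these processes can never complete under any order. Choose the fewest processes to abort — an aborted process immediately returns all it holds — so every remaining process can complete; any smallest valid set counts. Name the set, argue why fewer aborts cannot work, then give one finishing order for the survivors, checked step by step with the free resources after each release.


Abort P2 and P9.
Key observation: before aborting P2 and P9, P1 was permanently blocked — no order could ever run it; afterwards it completes at step 4.
Minimality, checking each single-abort alternative: P7 alone leaves P1 blocked (short on r3); P6 alone leaves P1 blocked (short on r3); P3 alone leaves P1 blocked (short on r3); P1 alone leaves P2 blocked (short on r3); P2 alone leaves P1 blocked (short on r3); P9 alone leaves P1 blocked (short on r3).
The survivors complete as P6, P7, P3, P1. Check, step by step (starting from the post-abort pool):
  pool = (5, 3, 6)
  P6: need (2, 0, 0) fits (5, 3, 6); releases (0, 1, 0), pool now (5, 4, 6)
  P7: need (0, 1, 1) fits (5, 4, 6); releases (3, 0, 1), pool now (8, 4, 7)
  P3: need (3, 2, 3) fits (8, 4, 7); releases (3, 1, 0), pool now (11, 5, 7)
  P1: need (3, 5, 3) fits (11, 5, 7); releases (1, 1, 3), pool now (12, 6, 10)


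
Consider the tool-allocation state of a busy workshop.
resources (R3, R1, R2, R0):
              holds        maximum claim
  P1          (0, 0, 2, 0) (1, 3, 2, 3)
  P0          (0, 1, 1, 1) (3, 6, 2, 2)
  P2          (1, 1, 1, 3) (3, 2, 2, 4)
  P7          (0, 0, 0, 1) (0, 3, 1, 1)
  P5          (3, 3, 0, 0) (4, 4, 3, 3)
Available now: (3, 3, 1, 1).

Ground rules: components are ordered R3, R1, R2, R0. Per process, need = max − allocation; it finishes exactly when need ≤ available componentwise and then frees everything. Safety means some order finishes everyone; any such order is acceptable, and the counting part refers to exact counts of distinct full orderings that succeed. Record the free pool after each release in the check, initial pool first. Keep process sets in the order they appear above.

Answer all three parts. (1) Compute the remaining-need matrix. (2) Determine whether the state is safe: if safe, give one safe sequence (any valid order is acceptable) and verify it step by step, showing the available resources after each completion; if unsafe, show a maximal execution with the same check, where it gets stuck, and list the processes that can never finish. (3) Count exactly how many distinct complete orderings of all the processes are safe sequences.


(1) Remaining need (order R3, R1, R2, R0):
  P1: (1, 3, 0, 3)
  P0: (3, 5, 1, 1)
  P2: (2, 1, 1, 1)
  P7: (0, 3, 1, 0)
  P5: (1, 1, 3, 3)
(2) The state is SAFE; one workable sequence: P2, P1, P5, P0, P7.
Key observation: P2 marks the first exact bind of the order: its need (2, 1, 1, 1) fits the free (3, 3, 1, 1) with zero slack on a requested resource.
Check, step by step:
  pool = (3, 3, 1, 1)
  run P2 (needs (2, 1, 1, 1), free (3, 3, 1, 1)); after release of (1, 1, 1, 3) the pool is (4, 4, 2, 4)
  run P1 (needs (1, 3, 0, 3), free (4, 4, 2, 4)); after release of (0, 0, 2, 0) the pool is (4, 4, 4, 4)
  run P5 (needs (1, 1, 3, 3), free (4, 4, 4, 4)); after release of (3, 3, 0, 0) the pool is (7, 7, 4, 4)
  run P0 (needs (3, 5, 1, 1), free (7, 7, 4, 4)); after release of (0, 1, 1, 1) the pool is (7, 8, 5, 5)
  run P7 (needs (0, 3, 1, 0), free (7, 8, 5, 5)); after release of (0, 0, 0, 1) the pool is (7, 8, 5, 6)
(3) The exact count: 5 of the possible complete orderings are safe sequences.


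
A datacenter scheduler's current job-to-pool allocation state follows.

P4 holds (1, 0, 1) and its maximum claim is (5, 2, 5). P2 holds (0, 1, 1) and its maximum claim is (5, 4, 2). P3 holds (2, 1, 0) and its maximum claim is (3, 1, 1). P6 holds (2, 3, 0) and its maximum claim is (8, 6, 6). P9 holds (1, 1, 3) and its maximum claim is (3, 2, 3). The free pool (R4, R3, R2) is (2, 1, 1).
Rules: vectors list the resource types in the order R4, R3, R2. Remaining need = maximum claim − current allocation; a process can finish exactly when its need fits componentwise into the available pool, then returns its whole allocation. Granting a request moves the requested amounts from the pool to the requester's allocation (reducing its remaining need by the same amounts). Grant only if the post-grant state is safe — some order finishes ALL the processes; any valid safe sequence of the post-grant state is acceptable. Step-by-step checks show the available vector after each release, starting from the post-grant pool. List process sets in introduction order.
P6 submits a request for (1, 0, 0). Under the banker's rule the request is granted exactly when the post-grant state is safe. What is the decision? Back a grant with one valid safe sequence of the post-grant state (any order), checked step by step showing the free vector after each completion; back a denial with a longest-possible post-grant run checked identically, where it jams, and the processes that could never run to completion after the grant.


GRANT — the state after the grant stays safe, e.g. via P3, P9, P4, P2, P6.
Key observation: the grant leaves (1, 1, 1) free — enough for P3, whose release restarts the cascade.
Step-by-step check of the post-grant state:
  pool = (1, 1, 1)
  run P3 (needs (1, 0, 1), free (1, 1, 1)); after release of (2, 1, 0) the pool is (3, 2, 1)
  run P9 (needs (2, 1, 0), free (3, 2, 1)); after release of (1, 1, 3) the pool is (4, 3, 4)
  run P4 (needs (4, 2, 4), free (4, 3, 4)); after release of (1, 0, 1) the pool is (5, 3, 5)
  run P2 (needs (5, 3, 1), free (5, 3, 5)); after release of (0, 1, 1) the pool is (5, 4, 6)
  run P6 (needs (5, 3, 6), free (5, 4, 6)); after release of (3, 3, 0) the pool is (8, 7, 6)


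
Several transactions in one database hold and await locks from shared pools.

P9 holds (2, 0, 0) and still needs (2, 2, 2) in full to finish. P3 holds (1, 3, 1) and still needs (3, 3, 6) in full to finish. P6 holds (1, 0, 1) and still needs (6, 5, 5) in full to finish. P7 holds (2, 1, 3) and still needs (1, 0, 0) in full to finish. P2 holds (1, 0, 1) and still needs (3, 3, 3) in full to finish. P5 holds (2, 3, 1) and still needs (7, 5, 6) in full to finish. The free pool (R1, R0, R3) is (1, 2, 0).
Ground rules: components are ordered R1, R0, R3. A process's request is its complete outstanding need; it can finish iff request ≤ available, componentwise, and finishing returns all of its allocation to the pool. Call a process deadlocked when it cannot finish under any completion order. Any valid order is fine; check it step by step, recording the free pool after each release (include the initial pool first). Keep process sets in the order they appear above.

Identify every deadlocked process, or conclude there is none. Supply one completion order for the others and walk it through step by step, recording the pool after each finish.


Deadlocked set: P3, P6 and P5.
Key observation: the pool after P7, P9, P2 is (6, 3, 4); every surviving request exceeds it in R3, so progress ends there.
The rest can finish in the order P7, P9, P2. Verifying each step:
  pool = (1, 2, 0)
  run P7 (needs (1, 0, 0), free (1, 2, 0)); after release of (2, 1, 3) the pool is (3, 3, 3)
  run P9 (needs (2, 2, 2), free (3, 3, 3)); after release of (2, 0, 0) the pool is (5, 3, 3)
  run P2 (needs (3, 3, 3), free (5, 3, 3)); after release of (1, 0, 1) the pool is (6, 3, 4)
None of the blocked processes ever fits:
  blocked: P3 wants (3, 3, 6), pool (6, 3, 4) — not enough R3
  blocked: P6 wants (6, 5, 5), pool (6, 3, 4) — not enough R0 and R3
  blocked: P5 wants (7, 5, 6), pool (6, 3, 4) — not enough R1, R0 and R3


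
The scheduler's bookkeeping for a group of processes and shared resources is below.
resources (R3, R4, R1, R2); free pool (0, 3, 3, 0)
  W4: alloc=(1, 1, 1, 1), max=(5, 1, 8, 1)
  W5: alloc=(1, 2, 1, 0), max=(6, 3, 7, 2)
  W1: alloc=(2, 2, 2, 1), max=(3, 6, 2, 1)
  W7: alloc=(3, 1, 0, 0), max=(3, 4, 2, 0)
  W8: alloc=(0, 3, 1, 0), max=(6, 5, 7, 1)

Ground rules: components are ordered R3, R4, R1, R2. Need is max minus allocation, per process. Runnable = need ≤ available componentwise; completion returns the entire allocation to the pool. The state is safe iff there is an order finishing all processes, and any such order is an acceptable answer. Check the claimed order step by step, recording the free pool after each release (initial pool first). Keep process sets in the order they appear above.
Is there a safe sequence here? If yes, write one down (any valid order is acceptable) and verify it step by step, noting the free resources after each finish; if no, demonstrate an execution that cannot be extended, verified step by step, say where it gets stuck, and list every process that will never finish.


UNSAFE — no complete ordering exists.
Key observation: the pool after W7, W1 is (5, 6, 5, 1); every surviving request exceeds it in R1, so progress ends there.
A maximal execution: W7, W1 — then nothing else fits. Check, step by step:
  pool = (0, 3, 3, 0)
  W7 needs (0, 3, 2, 0) <= (0, 3, 3, 0) -> finishes; pool += (3, 1, 0, 0) = (3, 4, 3, 0)
  W1 needs (1, 4, 0, 0) <= (3, 4, 3, 0) -> finishes; pool += (2, 2, 2, 1) = (5, 6, 5, 1)
  W4 still needs (4, 0, 7, 0) but only (5, 6, 5, 1) is free — short on R1
  W5 still needs (5, 1, 6, 2) but only (5, 6, 5, 1) is free — short on R1 and R2
  W8 still needs (6, 2, 6, 1) but only (5, 6, 5, 1) is free — short on R3 and R1
Processes that can never finish: W4, W5 and W8.


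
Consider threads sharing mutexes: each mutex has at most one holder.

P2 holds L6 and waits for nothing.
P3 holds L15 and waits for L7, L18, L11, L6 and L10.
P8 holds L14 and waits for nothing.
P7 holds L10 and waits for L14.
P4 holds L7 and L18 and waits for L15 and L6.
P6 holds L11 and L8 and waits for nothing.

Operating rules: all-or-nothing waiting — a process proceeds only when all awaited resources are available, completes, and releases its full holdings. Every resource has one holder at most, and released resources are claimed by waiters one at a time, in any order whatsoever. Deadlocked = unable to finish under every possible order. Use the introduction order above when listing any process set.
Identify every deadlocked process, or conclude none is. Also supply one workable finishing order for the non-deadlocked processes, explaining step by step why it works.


The deadlocked set is P3 and P4.
Key observation: along P3 -> P4 -> P3, each member waits on what the next one holds — a deadlock; no other process is dragged down with it.
A valid finishing order for the others: P8, P6, P7, P2.
Check, step by step:
  P8 waits on nothing -> runs at once and releases L14
  P6 waits on nothing -> runs at once and releases L11 and L8
  run P7 (all its waits — L14 — are resolved); releases L10
  P2 waits on nothing -> runs at once and releases L6
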